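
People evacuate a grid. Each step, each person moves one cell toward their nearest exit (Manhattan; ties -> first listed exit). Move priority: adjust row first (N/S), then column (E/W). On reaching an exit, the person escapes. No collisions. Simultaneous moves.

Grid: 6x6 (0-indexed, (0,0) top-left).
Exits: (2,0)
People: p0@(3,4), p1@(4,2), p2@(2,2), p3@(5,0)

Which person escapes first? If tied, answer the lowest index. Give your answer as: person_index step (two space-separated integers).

Answer: 2 2

Derivation:
Step 1: p0:(3,4)->(2,4) | p1:(4,2)->(3,2) | p2:(2,2)->(2,1) | p3:(5,0)->(4,0)
Step 2: p0:(2,4)->(2,3) | p1:(3,2)->(2,2) | p2:(2,1)->(2,0)->EXIT | p3:(4,0)->(3,0)
Step 3: p0:(2,3)->(2,2) | p1:(2,2)->(2,1) | p2:escaped | p3:(3,0)->(2,0)->EXIT
Step 4: p0:(2,2)->(2,1) | p1:(2,1)->(2,0)->EXIT | p2:escaped | p3:escaped
Step 5: p0:(2,1)->(2,0)->EXIT | p1:escaped | p2:escaped | p3:escaped
Exit steps: [5, 4, 2, 3]
First to escape: p2 at step 2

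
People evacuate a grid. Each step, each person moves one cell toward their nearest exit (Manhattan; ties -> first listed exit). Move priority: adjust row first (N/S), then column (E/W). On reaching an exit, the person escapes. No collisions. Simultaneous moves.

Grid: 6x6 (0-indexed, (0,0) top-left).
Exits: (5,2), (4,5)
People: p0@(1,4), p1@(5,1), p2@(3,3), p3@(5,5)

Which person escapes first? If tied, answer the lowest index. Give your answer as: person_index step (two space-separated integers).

Answer: 1 1

Derivation:
Step 1: p0:(1,4)->(2,4) | p1:(5,1)->(5,2)->EXIT | p2:(3,3)->(4,3) | p3:(5,5)->(4,5)->EXIT
Step 2: p0:(2,4)->(3,4) | p1:escaped | p2:(4,3)->(5,3) | p3:escaped
Step 3: p0:(3,4)->(4,4) | p1:escaped | p2:(5,3)->(5,2)->EXIT | p3:escaped
Step 4: p0:(4,4)->(4,5)->EXIT | p1:escaped | p2:escaped | p3:escaped
Exit steps: [4, 1, 3, 1]
First to escape: p1 at step 1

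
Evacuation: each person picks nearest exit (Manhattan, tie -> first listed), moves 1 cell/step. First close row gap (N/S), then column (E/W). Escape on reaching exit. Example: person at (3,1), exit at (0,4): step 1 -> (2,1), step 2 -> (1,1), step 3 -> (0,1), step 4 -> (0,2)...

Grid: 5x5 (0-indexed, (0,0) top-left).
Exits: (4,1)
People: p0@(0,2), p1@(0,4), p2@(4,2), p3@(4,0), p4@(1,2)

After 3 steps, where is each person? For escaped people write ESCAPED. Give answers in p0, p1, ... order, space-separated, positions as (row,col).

Step 1: p0:(0,2)->(1,2) | p1:(0,4)->(1,4) | p2:(4,2)->(4,1)->EXIT | p3:(4,0)->(4,1)->EXIT | p4:(1,2)->(2,2)
Step 2: p0:(1,2)->(2,2) | p1:(1,4)->(2,4) | p2:escaped | p3:escaped | p4:(2,2)->(3,2)
Step 3: p0:(2,2)->(3,2) | p1:(2,4)->(3,4) | p2:escaped | p3:escaped | p4:(3,2)->(4,2)

(3,2) (3,4) ESCAPED ESCAPED (4,2)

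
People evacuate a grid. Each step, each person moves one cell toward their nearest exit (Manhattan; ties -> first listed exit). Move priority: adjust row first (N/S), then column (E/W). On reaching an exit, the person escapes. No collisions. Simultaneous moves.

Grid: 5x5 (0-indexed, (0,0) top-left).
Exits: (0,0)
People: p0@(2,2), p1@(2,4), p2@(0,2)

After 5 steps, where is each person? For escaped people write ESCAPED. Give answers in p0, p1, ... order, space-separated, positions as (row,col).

Step 1: p0:(2,2)->(1,2) | p1:(2,4)->(1,4) | p2:(0,2)->(0,1)
Step 2: p0:(1,2)->(0,2) | p1:(1,4)->(0,4) | p2:(0,1)->(0,0)->EXIT
Step 3: p0:(0,2)->(0,1) | p1:(0,4)->(0,3) | p2:escaped
Step 4: p0:(0,1)->(0,0)->EXIT | p1:(0,3)->(0,2) | p2:escaped
Step 5: p0:escaped | p1:(0,2)->(0,1) | p2:escaped

ESCAPED (0,1) ESCAPED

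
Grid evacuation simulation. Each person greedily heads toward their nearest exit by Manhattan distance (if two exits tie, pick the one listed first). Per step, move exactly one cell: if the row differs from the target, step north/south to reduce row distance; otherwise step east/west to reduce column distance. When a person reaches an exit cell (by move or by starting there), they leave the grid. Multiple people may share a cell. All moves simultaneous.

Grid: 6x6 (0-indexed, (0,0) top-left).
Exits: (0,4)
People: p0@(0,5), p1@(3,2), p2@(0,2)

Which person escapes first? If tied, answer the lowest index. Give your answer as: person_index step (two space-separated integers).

Step 1: p0:(0,5)->(0,4)->EXIT | p1:(3,2)->(2,2) | p2:(0,2)->(0,3)
Step 2: p0:escaped | p1:(2,2)->(1,2) | p2:(0,3)->(0,4)->EXIT
Step 3: p0:escaped | p1:(1,2)->(0,2) | p2:escaped
Step 4: p0:escaped | p1:(0,2)->(0,3) | p2:escaped
Step 5: p0:escaped | p1:(0,3)->(0,4)->EXIT | p2:escaped
Exit steps: [1, 5, 2]
First to escape: p0 at step 1

Answer: 0 1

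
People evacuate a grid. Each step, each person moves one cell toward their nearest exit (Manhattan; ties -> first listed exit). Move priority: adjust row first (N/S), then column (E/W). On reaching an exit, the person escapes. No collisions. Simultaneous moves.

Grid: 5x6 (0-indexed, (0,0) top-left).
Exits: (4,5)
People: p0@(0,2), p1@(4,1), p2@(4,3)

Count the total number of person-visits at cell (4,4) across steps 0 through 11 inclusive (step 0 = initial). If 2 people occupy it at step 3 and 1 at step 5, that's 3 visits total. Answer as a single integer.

Step 0: p0@(0,2) p1@(4,1) p2@(4,3) -> at (4,4): 0 [-], cum=0
Step 1: p0@(1,2) p1@(4,2) p2@(4,4) -> at (4,4): 1 [p2], cum=1
Step 2: p0@(2,2) p1@(4,3) p2@ESC -> at (4,4): 0 [-], cum=1
Step 3: p0@(3,2) p1@(4,4) p2@ESC -> at (4,4): 1 [p1], cum=2
Step 4: p0@(4,2) p1@ESC p2@ESC -> at (4,4): 0 [-], cum=2
Step 5: p0@(4,3) p1@ESC p2@ESC -> at (4,4): 0 [-], cum=2
Step 6: p0@(4,4) p1@ESC p2@ESC -> at (4,4): 1 [p0], cum=3
Step 7: p0@ESC p1@ESC p2@ESC -> at (4,4): 0 [-], cum=3
Total visits = 3

Answer: 3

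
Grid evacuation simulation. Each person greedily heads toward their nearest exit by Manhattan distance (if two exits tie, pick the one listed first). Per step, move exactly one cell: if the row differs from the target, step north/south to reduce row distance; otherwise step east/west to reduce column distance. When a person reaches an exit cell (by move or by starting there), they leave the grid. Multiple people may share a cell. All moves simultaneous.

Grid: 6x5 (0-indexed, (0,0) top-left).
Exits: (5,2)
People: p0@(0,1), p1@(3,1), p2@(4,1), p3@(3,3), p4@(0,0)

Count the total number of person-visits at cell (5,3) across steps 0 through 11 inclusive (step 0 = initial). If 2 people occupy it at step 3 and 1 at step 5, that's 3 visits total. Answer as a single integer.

Answer: 1

Derivation:
Step 0: p0@(0,1) p1@(3,1) p2@(4,1) p3@(3,3) p4@(0,0) -> at (5,3): 0 [-], cum=0
Step 1: p0@(1,1) p1@(4,1) p2@(5,1) p3@(4,3) p4@(1,0) -> at (5,3): 0 [-], cum=0
Step 2: p0@(2,1) p1@(5,1) p2@ESC p3@(5,3) p4@(2,0) -> at (5,3): 1 [p3], cum=1
Step 3: p0@(3,1) p1@ESC p2@ESC p3@ESC p4@(3,0) -> at (5,3): 0 [-], cum=1
Step 4: p0@(4,1) p1@ESC p2@ESC p3@ESC p4@(4,0) -> at (5,3): 0 [-], cum=1
Step 5: p0@(5,1) p1@ESC p2@ESC p3@ESC p4@(5,0) -> at (5,3): 0 [-], cum=1
Step 6: p0@ESC p1@ESC p2@ESC p3@ESC p4@(5,1) -> at (5,3): 0 [-], cum=1
Step 7: p0@ESC p1@ESC p2@ESC p3@ESC p4@ESC -> at (5,3): 0 [-], cum=1
Total visits = 1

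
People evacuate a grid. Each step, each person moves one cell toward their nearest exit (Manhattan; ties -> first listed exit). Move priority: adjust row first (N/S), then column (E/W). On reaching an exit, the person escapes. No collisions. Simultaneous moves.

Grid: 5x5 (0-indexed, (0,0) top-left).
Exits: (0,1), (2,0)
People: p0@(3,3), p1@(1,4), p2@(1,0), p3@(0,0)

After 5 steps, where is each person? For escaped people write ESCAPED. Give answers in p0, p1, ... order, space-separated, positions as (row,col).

Step 1: p0:(3,3)->(2,3) | p1:(1,4)->(0,4) | p2:(1,0)->(2,0)->EXIT | p3:(0,0)->(0,1)->EXIT
Step 2: p0:(2,3)->(2,2) | p1:(0,4)->(0,3) | p2:escaped | p3:escaped
Step 3: p0:(2,2)->(2,1) | p1:(0,3)->(0,2) | p2:escaped | p3:escaped
Step 4: p0:(2,1)->(2,0)->EXIT | p1:(0,2)->(0,1)->EXIT | p2:escaped | p3:escaped

ESCAPED ESCAPED ESCAPED ESCAPED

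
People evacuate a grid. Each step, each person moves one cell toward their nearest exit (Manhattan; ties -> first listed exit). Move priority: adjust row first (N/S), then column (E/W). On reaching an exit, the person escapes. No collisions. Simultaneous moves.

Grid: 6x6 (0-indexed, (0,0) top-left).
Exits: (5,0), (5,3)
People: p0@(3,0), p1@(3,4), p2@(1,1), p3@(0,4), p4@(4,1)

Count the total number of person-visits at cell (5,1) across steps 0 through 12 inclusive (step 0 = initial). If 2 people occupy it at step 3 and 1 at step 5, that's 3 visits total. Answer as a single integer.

Answer: 2

Derivation:
Step 0: p0@(3,0) p1@(3,4) p2@(1,1) p3@(0,4) p4@(4,1) -> at (5,1): 0 [-], cum=0
Step 1: p0@(4,0) p1@(4,4) p2@(2,1) p3@(1,4) p4@(5,1) -> at (5,1): 1 [p4], cum=1
Step 2: p0@ESC p1@(5,4) p2@(3,1) p3@(2,4) p4@ESC -> at (5,1): 0 [-], cum=1
Step 3: p0@ESC p1@ESC p2@(4,1) p3@(3,4) p4@ESC -> at (5,1): 0 [-], cum=1
Step 4: p0@ESC p1@ESC p2@(5,1) p3@(4,4) p4@ESC -> at (5,1): 1 [p2], cum=2
Step 5: p0@ESC p1@ESC p2@ESC p3@(5,4) p4@ESC -> at (5,1): 0 [-], cum=2
Step 6: p0@ESC p1@ESC p2@ESC p3@ESC p4@ESC -> at (5,1): 0 [-], cum=2
Total visits = 2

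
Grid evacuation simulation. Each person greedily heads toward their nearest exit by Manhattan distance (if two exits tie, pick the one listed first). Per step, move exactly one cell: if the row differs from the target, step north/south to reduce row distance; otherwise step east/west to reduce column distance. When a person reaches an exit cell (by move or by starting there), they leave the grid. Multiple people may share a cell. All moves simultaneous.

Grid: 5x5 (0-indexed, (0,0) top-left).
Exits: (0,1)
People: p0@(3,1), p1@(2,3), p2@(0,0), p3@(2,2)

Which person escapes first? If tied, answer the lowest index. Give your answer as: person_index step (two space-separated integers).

Answer: 2 1

Derivation:
Step 1: p0:(3,1)->(2,1) | p1:(2,3)->(1,3) | p2:(0,0)->(0,1)->EXIT | p3:(2,2)->(1,2)
Step 2: p0:(2,1)->(1,1) | p1:(1,3)->(0,3) | p2:escaped | p3:(1,2)->(0,2)
Step 3: p0:(1,1)->(0,1)->EXIT | p1:(0,3)->(0,2) | p2:escaped | p3:(0,2)->(0,1)->EXIT
Step 4: p0:escaped | p1:(0,2)->(0,1)->EXIT | p2:escaped | p3:escaped
Exit steps: [3, 4, 1, 3]
First to escape: p2 at step 1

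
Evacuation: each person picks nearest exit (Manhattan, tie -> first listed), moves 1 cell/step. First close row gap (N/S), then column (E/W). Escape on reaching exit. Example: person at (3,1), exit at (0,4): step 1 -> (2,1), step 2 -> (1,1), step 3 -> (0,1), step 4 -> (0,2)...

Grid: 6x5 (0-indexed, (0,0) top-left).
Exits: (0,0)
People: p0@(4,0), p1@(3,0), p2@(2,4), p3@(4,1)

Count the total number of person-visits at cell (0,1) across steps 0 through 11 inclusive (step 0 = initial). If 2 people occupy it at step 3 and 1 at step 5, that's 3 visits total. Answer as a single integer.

Step 0: p0@(4,0) p1@(3,0) p2@(2,4) p3@(4,1) -> at (0,1): 0 [-], cum=0
Step 1: p0@(3,0) p1@(2,0) p2@(1,4) p3@(3,1) -> at (0,1): 0 [-], cum=0
Step 2: p0@(2,0) p1@(1,0) p2@(0,4) p3@(2,1) -> at (0,1): 0 [-], cum=0
Step 3: p0@(1,0) p1@ESC p2@(0,3) p3@(1,1) -> at (0,1): 0 [-], cum=0
Step 4: p0@ESC p1@ESC p2@(0,2) p3@(0,1) -> at (0,1): 1 [p3], cum=1
Step 5: p0@ESC p1@ESC p2@(0,1) p3@ESC -> at (0,1): 1 [p2], cum=2
Step 6: p0@ESC p1@ESC p2@ESC p3@ESC -> at (0,1): 0 [-], cum=2
Total visits = 2

Answer: 2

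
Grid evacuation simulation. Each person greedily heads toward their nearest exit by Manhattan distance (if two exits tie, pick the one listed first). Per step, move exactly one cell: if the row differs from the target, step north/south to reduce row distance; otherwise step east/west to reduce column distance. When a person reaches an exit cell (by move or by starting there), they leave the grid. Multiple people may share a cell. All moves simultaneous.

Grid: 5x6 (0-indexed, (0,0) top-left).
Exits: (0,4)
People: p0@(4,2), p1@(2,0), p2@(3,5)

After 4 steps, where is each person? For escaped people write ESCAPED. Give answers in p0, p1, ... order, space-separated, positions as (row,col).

Step 1: p0:(4,2)->(3,2) | p1:(2,0)->(1,0) | p2:(3,5)->(2,5)
Step 2: p0:(3,2)->(2,2) | p1:(1,0)->(0,0) | p2:(2,5)->(1,5)
Step 3: p0:(2,2)->(1,2) | p1:(0,0)->(0,1) | p2:(1,5)->(0,5)
Step 4: p0:(1,2)->(0,2) | p1:(0,1)->(0,2) | p2:(0,5)->(0,4)->EXIT

(0,2) (0,2) ESCAPED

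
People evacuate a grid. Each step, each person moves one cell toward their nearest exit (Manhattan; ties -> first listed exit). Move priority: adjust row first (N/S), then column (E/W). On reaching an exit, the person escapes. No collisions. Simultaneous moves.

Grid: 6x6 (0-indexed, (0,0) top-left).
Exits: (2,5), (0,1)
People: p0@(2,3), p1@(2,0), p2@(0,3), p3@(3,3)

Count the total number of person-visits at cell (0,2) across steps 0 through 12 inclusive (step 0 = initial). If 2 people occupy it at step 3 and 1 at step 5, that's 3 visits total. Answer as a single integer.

Step 0: p0@(2,3) p1@(2,0) p2@(0,3) p3@(3,3) -> at (0,2): 0 [-], cum=0
Step 1: p0@(2,4) p1@(1,0) p2@(0,2) p3@(2,3) -> at (0,2): 1 [p2], cum=1
Step 2: p0@ESC p1@(0,0) p2@ESC p3@(2,4) -> at (0,2): 0 [-], cum=1
Step 3: p0@ESC p1@ESC p2@ESC p3@ESC -> at (0,2): 0 [-], cum=1
Total visits = 1

Answer: 1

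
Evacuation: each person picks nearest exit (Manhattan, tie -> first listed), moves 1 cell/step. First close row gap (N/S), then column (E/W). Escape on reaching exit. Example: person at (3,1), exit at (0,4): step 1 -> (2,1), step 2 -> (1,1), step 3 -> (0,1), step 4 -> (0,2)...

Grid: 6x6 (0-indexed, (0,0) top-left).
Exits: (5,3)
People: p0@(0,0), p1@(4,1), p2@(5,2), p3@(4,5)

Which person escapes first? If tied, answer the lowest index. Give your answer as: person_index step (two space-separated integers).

Answer: 2 1

Derivation:
Step 1: p0:(0,0)->(1,0) | p1:(4,1)->(5,1) | p2:(5,2)->(5,3)->EXIT | p3:(4,5)->(5,5)
Step 2: p0:(1,0)->(2,0) | p1:(5,1)->(5,2) | p2:escaped | p3:(5,5)->(5,4)
Step 3: p0:(2,0)->(3,0) | p1:(5,2)->(5,3)->EXIT | p2:escaped | p3:(5,4)->(5,3)->EXIT
Step 4: p0:(3,0)->(4,0) | p1:escaped | p2:escaped | p3:escaped
Step 5: p0:(4,0)->(5,0) | p1:escaped | p2:escaped | p3:escaped
Step 6: p0:(5,0)->(5,1) | p1:escaped | p2:escaped | p3:escaped
Step 7: p0:(5,1)->(5,2) | p1:escaped | p2:escaped | p3:escaped
Step 8: p0:(5,2)->(5,3)->EXIT | p1:escaped | p2:escaped | p3:escaped
Exit steps: [8, 3, 1, 3]
First to escape: p2 at step 1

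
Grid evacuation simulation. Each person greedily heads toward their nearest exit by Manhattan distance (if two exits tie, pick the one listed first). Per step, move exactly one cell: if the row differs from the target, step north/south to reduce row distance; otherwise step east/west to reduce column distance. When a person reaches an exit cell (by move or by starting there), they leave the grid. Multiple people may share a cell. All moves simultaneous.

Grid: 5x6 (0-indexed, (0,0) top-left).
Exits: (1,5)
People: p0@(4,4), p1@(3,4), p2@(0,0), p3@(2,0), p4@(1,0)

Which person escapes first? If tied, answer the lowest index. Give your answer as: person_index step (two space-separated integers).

Answer: 1 3

Derivation:
Step 1: p0:(4,4)->(3,4) | p1:(3,4)->(2,4) | p2:(0,0)->(1,0) | p3:(2,0)->(1,0) | p4:(1,0)->(1,1)
Step 2: p0:(3,4)->(2,4) | p1:(2,4)->(1,4) | p2:(1,0)->(1,1) | p3:(1,0)->(1,1) | p4:(1,1)->(1,2)
Step 3: p0:(2,4)->(1,4) | p1:(1,4)->(1,5)->EXIT | p2:(1,1)->(1,2) | p3:(1,1)->(1,2) | p4:(1,2)->(1,3)
Step 4: p0:(1,4)->(1,5)->EXIT | p1:escaped | p2:(1,2)->(1,3) | p3:(1,2)->(1,3) | p4:(1,3)->(1,4)
Step 5: p0:escaped | p1:escaped | p2:(1,3)->(1,4) | p3:(1,3)->(1,4) | p4:(1,4)->(1,5)->EXIT
Step 6: p0:escaped | p1:escaped | p2:(1,4)->(1,5)->EXIT | p3:(1,4)->(1,5)->EXIT | p4:escaped
Exit steps: [4, 3, 6, 6, 5]
First to escape: p1 at step 3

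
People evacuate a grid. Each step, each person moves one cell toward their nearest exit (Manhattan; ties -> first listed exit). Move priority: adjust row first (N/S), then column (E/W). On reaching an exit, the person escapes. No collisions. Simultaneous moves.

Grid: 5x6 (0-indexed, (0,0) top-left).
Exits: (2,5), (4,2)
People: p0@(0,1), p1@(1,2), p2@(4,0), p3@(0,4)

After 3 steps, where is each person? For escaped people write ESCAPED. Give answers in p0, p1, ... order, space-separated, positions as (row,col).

Step 1: p0:(0,1)->(1,1) | p1:(1,2)->(2,2) | p2:(4,0)->(4,1) | p3:(0,4)->(1,4)
Step 2: p0:(1,1)->(2,1) | p1:(2,2)->(3,2) | p2:(4,1)->(4,2)->EXIT | p3:(1,4)->(2,4)
Step 3: p0:(2,1)->(3,1) | p1:(3,2)->(4,2)->EXIT | p2:escaped | p3:(2,4)->(2,5)->EXIT

(3,1) ESCAPED ESCAPED ESCAPED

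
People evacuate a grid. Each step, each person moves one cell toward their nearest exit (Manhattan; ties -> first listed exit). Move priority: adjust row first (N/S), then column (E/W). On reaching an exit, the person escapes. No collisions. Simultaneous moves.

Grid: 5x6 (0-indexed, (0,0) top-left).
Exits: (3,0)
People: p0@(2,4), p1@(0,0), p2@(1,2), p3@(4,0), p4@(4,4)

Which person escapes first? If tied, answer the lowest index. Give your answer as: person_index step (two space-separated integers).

Answer: 3 1

Derivation:
Step 1: p0:(2,4)->(3,4) | p1:(0,0)->(1,0) | p2:(1,2)->(2,2) | p3:(4,0)->(3,0)->EXIT | p4:(4,4)->(3,4)
Step 2: p0:(3,4)->(3,3) | p1:(1,0)->(2,0) | p2:(2,2)->(3,2) | p3:escaped | p4:(3,4)->(3,3)
Step 3: p0:(3,3)->(3,2) | p1:(2,0)->(3,0)->EXIT | p2:(3,2)->(3,1) | p3:escaped | p4:(3,3)->(3,2)
Step 4: p0:(3,2)->(3,1) | p1:escaped | p2:(3,1)->(3,0)->EXIT | p3:escaped | p4:(3,2)->(3,1)
Step 5: p0:(3,1)->(3,0)->EXIT | p1:escaped | p2:escaped | p3:escaped | p4:(3,1)->(3,0)->EXIT
Exit steps: [5, 3, 4, 1, 5]
First to escape: p3 at step 1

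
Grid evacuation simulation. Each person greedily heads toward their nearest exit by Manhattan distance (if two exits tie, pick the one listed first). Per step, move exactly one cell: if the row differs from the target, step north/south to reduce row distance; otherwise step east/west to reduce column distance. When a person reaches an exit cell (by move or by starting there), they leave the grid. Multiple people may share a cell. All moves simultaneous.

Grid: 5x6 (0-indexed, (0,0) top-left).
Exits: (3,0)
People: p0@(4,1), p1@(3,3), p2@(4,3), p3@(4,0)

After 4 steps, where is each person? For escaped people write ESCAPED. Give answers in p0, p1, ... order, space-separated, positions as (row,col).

Step 1: p0:(4,1)->(3,1) | p1:(3,3)->(3,2) | p2:(4,3)->(3,3) | p3:(4,0)->(3,0)->EXIT
Step 2: p0:(3,1)->(3,0)->EXIT | p1:(3,2)->(3,1) | p2:(3,3)->(3,2) | p3:escaped
Step 3: p0:escaped | p1:(3,1)->(3,0)->EXIT | p2:(3,2)->(3,1) | p3:escaped
Step 4: p0:escaped | p1:escaped | p2:(3,1)->(3,0)->EXIT | p3:escaped

ESCAPED ESCAPED ESCAPED ESCAPED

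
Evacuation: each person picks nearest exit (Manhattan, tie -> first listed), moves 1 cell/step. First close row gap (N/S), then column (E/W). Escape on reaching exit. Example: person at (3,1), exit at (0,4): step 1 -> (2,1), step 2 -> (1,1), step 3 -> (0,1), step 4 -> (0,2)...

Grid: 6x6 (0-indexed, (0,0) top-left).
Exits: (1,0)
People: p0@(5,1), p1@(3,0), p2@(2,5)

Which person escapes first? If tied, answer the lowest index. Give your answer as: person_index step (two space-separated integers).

Answer: 1 2

Derivation:
Step 1: p0:(5,1)->(4,1) | p1:(3,0)->(2,0) | p2:(2,5)->(1,5)
Step 2: p0:(4,1)->(3,1) | p1:(2,0)->(1,0)->EXIT | p2:(1,5)->(1,4)
Step 3: p0:(3,1)->(2,1) | p1:escaped | p2:(1,4)->(1,3)
Step 4: p0:(2,1)->(1,1) | p1:escaped | p2:(1,3)->(1,2)
Step 5: p0:(1,1)->(1,0)->EXIT | p1:escaped | p2:(1,2)->(1,1)
Step 6: p0:escaped | p1:escaped | p2:(1,1)->(1,0)->EXIT
Exit steps: [5, 2, 6]
First to escape: p1 at step 2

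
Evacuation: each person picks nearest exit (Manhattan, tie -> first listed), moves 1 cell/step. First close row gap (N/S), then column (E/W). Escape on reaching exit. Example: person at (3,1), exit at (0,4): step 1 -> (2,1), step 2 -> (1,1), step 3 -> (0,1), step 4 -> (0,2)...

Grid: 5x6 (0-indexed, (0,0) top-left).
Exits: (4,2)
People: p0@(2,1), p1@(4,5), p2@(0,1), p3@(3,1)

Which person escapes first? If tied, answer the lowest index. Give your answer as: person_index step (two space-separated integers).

Step 1: p0:(2,1)->(3,1) | p1:(4,5)->(4,4) | p2:(0,1)->(1,1) | p3:(3,1)->(4,1)
Step 2: p0:(3,1)->(4,1) | p1:(4,4)->(4,3) | p2:(1,1)->(2,1) | p3:(4,1)->(4,2)->EXIT
Step 3: p0:(4,1)->(4,2)->EXIT | p1:(4,3)->(4,2)->EXIT | p2:(2,1)->(3,1) | p3:escaped
Step 4: p0:escaped | p1:escaped | p2:(3,1)->(4,1) | p3:escaped
Step 5: p0:escaped | p1:escaped | p2:(4,1)->(4,2)->EXIT | p3:escaped
Exit steps: [3, 3, 5, 2]
First to escape: p3 at step 2

Answer: 3 2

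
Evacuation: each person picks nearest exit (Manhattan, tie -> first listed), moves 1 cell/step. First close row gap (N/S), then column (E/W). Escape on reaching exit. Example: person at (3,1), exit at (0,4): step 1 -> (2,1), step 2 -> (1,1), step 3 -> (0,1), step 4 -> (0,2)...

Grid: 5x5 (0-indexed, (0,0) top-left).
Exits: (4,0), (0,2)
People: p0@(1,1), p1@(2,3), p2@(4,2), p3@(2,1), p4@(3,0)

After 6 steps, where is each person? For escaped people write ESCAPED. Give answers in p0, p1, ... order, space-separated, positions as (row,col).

Step 1: p0:(1,1)->(0,1) | p1:(2,3)->(1,3) | p2:(4,2)->(4,1) | p3:(2,1)->(3,1) | p4:(3,0)->(4,0)->EXIT
Step 2: p0:(0,1)->(0,2)->EXIT | p1:(1,3)->(0,3) | p2:(4,1)->(4,0)->EXIT | p3:(3,1)->(4,1) | p4:escaped
Step 3: p0:escaped | p1:(0,3)->(0,2)->EXIT | p2:escaped | p3:(4,1)->(4,0)->EXIT | p4:escaped

ESCAPED ESCAPED ESCAPED ESCAPED ESCAPED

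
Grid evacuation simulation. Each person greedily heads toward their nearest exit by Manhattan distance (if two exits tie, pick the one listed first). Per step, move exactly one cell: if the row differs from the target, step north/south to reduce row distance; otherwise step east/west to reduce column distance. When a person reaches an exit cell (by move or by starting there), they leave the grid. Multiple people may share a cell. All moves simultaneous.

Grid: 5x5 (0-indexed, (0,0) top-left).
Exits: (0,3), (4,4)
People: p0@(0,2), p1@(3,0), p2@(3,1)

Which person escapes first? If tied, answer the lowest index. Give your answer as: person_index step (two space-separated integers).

Answer: 0 1

Derivation:
Step 1: p0:(0,2)->(0,3)->EXIT | p1:(3,0)->(4,0) | p2:(3,1)->(4,1)
Step 2: p0:escaped | p1:(4,0)->(4,1) | p2:(4,1)->(4,2)
Step 3: p0:escaped | p1:(4,1)->(4,2) | p2:(4,2)->(4,3)
Step 4: p0:escaped | p1:(4,2)->(4,3) | p2:(4,3)->(4,4)->EXIT
Step 5: p0:escaped | p1:(4,3)->(4,4)->EXIT | p2:escaped
Exit steps: [1, 5, 4]
First to escape: p0 at step 1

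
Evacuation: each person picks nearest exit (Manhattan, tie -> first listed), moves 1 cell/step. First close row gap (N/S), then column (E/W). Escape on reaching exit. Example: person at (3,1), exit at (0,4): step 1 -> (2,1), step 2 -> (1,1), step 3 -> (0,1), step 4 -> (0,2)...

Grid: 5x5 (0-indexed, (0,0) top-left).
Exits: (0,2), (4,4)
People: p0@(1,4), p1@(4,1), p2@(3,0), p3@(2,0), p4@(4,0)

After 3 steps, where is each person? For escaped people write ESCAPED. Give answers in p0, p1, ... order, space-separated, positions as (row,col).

Step 1: p0:(1,4)->(0,4) | p1:(4,1)->(4,2) | p2:(3,0)->(2,0) | p3:(2,0)->(1,0) | p4:(4,0)->(4,1)
Step 2: p0:(0,4)->(0,3) | p1:(4,2)->(4,3) | p2:(2,0)->(1,0) | p3:(1,0)->(0,0) | p4:(4,1)->(4,2)
Step 3: p0:(0,3)->(0,2)->EXIT | p1:(4,3)->(4,4)->EXIT | p2:(1,0)->(0,0) | p3:(0,0)->(0,1) | p4:(4,2)->(4,3)

ESCAPED ESCAPED (0,0) (0,1) (4,3)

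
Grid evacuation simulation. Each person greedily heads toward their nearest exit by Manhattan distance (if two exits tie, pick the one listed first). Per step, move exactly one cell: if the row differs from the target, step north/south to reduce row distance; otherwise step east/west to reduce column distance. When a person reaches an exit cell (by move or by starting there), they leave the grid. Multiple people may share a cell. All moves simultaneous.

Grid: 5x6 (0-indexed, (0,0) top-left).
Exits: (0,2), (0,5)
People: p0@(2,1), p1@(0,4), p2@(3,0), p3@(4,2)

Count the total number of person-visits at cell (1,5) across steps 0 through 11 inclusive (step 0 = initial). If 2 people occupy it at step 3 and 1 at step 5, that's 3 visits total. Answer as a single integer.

Step 0: p0@(2,1) p1@(0,4) p2@(3,0) p3@(4,2) -> at (1,5): 0 [-], cum=0
Step 1: p0@(1,1) p1@ESC p2@(2,0) p3@(3,2) -> at (1,5): 0 [-], cum=0
Step 2: p0@(0,1) p1@ESC p2@(1,0) p3@(2,2) -> at (1,5): 0 [-], cum=0
Step 3: p0@ESC p1@ESC p2@(0,0) p3@(1,2) -> at (1,5): 0 [-], cum=0
Step 4: p0@ESC p1@ESC p2@(0,1) p3@ESC -> at (1,5): 0 [-], cum=0
Step 5: p0@ESC p1@ESC p2@ESC p3@ESC -> at (1,5): 0 [-], cum=0
Total visits = 0

Answer: 0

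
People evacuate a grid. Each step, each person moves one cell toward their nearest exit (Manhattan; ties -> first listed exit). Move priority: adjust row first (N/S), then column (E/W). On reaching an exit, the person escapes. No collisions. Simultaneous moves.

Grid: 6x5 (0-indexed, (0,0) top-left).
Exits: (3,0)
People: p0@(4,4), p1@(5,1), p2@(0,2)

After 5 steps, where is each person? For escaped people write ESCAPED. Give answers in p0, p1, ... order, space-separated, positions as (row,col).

Step 1: p0:(4,4)->(3,4) | p1:(5,1)->(4,1) | p2:(0,2)->(1,2)
Step 2: p0:(3,4)->(3,3) | p1:(4,1)->(3,1) | p2:(1,2)->(2,2)
Step 3: p0:(3,3)->(3,2) | p1:(3,1)->(3,0)->EXIT | p2:(2,2)->(3,2)
Step 4: p0:(3,2)->(3,1) | p1:escaped | p2:(3,2)->(3,1)
Step 5: p0:(3,1)->(3,0)->EXIT | p1:escaped | p2:(3,1)->(3,0)->EXIT

ESCAPED ESCAPED ESCAPED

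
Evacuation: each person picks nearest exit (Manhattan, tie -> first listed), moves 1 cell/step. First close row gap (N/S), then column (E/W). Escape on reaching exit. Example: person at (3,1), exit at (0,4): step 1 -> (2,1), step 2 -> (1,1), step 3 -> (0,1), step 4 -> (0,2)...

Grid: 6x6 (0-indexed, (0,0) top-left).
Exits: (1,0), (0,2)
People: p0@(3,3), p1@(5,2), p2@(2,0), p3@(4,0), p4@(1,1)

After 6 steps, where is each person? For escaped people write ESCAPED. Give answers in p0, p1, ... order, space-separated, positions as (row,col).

Step 1: p0:(3,3)->(2,3) | p1:(5,2)->(4,2) | p2:(2,0)->(1,0)->EXIT | p3:(4,0)->(3,0) | p4:(1,1)->(1,0)->EXIT
Step 2: p0:(2,3)->(1,3) | p1:(4,2)->(3,2) | p2:escaped | p3:(3,0)->(2,0) | p4:escaped
Step 3: p0:(1,3)->(0,3) | p1:(3,2)->(2,2) | p2:escaped | p3:(2,0)->(1,0)->EXIT | p4:escaped
Step 4: p0:(0,3)->(0,2)->EXIT | p1:(2,2)->(1,2) | p2:escaped | p3:escaped | p4:escaped
Step 5: p0:escaped | p1:(1,2)->(0,2)->EXIT | p2:escaped | p3:escaped | p4:escaped

ESCAPED ESCAPED ESCAPED ESCAPED ESCAPED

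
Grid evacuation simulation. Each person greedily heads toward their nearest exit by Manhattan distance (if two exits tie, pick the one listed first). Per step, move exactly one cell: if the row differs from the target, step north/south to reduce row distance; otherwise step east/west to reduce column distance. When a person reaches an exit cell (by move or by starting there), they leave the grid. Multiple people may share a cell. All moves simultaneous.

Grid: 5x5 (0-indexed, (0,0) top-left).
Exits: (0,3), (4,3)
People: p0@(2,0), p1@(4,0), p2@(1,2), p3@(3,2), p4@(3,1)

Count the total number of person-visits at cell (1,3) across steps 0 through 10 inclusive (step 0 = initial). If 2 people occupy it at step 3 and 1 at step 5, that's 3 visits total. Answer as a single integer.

Step 0: p0@(2,0) p1@(4,0) p2@(1,2) p3@(3,2) p4@(3,1) -> at (1,3): 0 [-], cum=0
Step 1: p0@(1,0) p1@(4,1) p2@(0,2) p3@(4,2) p4@(4,1) -> at (1,3): 0 [-], cum=0
Step 2: p0@(0,0) p1@(4,2) p2@ESC p3@ESC p4@(4,2) -> at (1,3): 0 [-], cum=0
Step 3: p0@(0,1) p1@ESC p2@ESC p3@ESC p4@ESC -> at (1,3): 0 [-], cum=0
Step 4: p0@(0,2) p1@ESC p2@ESC p3@ESC p4@ESC -> at (1,3): 0 [-], cum=0
Step 5: p0@ESC p1@ESC p2@ESC p3@ESC p4@ESC -> at (1,3): 0 [-], cum=0
Total visits = 0

Answer: 0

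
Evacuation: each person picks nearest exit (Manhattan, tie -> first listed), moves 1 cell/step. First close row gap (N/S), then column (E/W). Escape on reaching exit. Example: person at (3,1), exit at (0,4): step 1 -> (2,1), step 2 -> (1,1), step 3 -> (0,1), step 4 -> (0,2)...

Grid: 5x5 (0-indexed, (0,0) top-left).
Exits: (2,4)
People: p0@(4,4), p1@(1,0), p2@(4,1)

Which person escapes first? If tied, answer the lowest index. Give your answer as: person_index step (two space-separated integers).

Step 1: p0:(4,4)->(3,4) | p1:(1,0)->(2,0) | p2:(4,1)->(3,1)
Step 2: p0:(3,4)->(2,4)->EXIT | p1:(2,0)->(2,1) | p2:(3,1)->(2,1)
Step 3: p0:escaped | p1:(2,1)->(2,2) | p2:(2,1)->(2,2)
Step 4: p0:escaped | p1:(2,2)->(2,3) | p2:(2,2)->(2,3)
Step 5: p0:escaped | p1:(2,3)->(2,4)->EXIT | p2:(2,3)->(2,4)->EXIT
Exit steps: [2, 5, 5]
First to escape: p0 at step 2

Answer: 0 2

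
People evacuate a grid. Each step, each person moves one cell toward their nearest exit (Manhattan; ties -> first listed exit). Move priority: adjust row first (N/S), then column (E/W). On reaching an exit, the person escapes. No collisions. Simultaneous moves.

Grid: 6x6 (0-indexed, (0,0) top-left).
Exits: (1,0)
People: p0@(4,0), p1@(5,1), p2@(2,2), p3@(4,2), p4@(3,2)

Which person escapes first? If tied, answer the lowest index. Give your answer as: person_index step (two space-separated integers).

Step 1: p0:(4,0)->(3,0) | p1:(5,1)->(4,1) | p2:(2,2)->(1,2) | p3:(4,2)->(3,2) | p4:(3,2)->(2,2)
Step 2: p0:(3,0)->(2,0) | p1:(4,1)->(3,1) | p2:(1,2)->(1,1) | p3:(3,2)->(2,2) | p4:(2,2)->(1,2)
Step 3: p0:(2,0)->(1,0)->EXIT | p1:(3,1)->(2,1) | p2:(1,1)->(1,0)->EXIT | p3:(2,2)->(1,2) | p4:(1,2)->(1,1)
Step 4: p0:escaped | p1:(2,1)->(1,1) | p2:escaped | p3:(1,2)->(1,1) | p4:(1,1)->(1,0)->EXIT
Step 5: p0:escaped | p1:(1,1)->(1,0)->EXIT | p2:escaped | p3:(1,1)->(1,0)->EXIT | p4:escaped
Exit steps: [3, 5, 3, 5, 4]
First to escape: p0 at step 3

Answer: 0 3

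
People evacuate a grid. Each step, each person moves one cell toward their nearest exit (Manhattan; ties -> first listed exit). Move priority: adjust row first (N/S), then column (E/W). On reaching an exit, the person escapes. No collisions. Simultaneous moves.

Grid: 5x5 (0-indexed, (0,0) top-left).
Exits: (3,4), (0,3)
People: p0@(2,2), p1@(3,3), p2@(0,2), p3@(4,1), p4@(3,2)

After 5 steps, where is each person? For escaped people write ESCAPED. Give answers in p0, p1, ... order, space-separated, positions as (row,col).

Step 1: p0:(2,2)->(3,2) | p1:(3,3)->(3,4)->EXIT | p2:(0,2)->(0,3)->EXIT | p3:(4,1)->(3,1) | p4:(3,2)->(3,3)
Step 2: p0:(3,2)->(3,3) | p1:escaped | p2:escaped | p3:(3,1)->(3,2) | p4:(3,3)->(3,4)->EXIT
Step 3: p0:(3,3)->(3,4)->EXIT | p1:escaped | p2:escaped | p3:(3,2)->(3,3) | p4:escaped
Step 4: p0:escaped | p1:escaped | p2:escaped | p3:(3,3)->(3,4)->EXIT | p4:escaped

ESCAPED ESCAPED ESCAPED ESCAPED ESCAPED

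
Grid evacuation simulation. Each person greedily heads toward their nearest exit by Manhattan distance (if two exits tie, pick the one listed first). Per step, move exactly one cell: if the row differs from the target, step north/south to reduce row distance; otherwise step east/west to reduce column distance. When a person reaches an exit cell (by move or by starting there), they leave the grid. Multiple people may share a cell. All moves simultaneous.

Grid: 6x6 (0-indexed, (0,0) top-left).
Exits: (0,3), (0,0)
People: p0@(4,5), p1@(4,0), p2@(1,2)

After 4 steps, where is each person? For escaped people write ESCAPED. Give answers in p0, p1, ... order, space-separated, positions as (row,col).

Step 1: p0:(4,5)->(3,5) | p1:(4,0)->(3,0) | p2:(1,2)->(0,2)
Step 2: p0:(3,5)->(2,5) | p1:(3,0)->(2,0) | p2:(0,2)->(0,3)->EXIT
Step 3: p0:(2,5)->(1,5) | p1:(2,0)->(1,0) | p2:escaped
Step 4: p0:(1,5)->(0,5) | p1:(1,0)->(0,0)->EXIT | p2:escaped

(0,5) ESCAPED ESCAPED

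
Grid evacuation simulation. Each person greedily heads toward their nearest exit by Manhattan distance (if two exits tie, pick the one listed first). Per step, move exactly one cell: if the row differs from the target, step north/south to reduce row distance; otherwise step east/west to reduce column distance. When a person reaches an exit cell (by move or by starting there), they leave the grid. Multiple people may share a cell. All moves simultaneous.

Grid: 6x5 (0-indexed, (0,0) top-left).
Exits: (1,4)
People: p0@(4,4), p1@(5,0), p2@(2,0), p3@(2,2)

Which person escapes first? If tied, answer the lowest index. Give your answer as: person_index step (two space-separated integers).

Step 1: p0:(4,4)->(3,4) | p1:(5,0)->(4,0) | p2:(2,0)->(1,0) | p3:(2,2)->(1,2)
Step 2: p0:(3,4)->(2,4) | p1:(4,0)->(3,0) | p2:(1,0)->(1,1) | p3:(1,2)->(1,3)
Step 3: p0:(2,4)->(1,4)->EXIT | p1:(3,0)->(2,0) | p2:(1,1)->(1,2) | p3:(1,3)->(1,4)->EXIT
Step 4: p0:escaped | p1:(2,0)->(1,0) | p2:(1,2)->(1,3) | p3:escaped
Step 5: p0:escaped | p1:(1,0)->(1,1) | p2:(1,3)->(1,4)->EXIT | p3:escaped
Step 6: p0:escaped | p1:(1,1)->(1,2) | p2:escaped | p3:escaped
Step 7: p0:escaped | p1:(1,2)->(1,3) | p2:escaped | p3:escaped
Step 8: p0:escaped | p1:(1,3)->(1,4)->EXIT | p2:escaped | p3:escaped
Exit steps: [3, 8, 5, 3]
First to escape: p0 at step 3

Answer: 0 3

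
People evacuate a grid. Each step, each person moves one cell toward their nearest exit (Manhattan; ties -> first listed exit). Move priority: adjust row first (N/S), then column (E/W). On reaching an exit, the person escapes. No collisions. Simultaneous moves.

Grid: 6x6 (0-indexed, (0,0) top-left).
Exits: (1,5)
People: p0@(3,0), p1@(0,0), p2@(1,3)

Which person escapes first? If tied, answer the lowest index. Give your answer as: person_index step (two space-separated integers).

Answer: 2 2

Derivation:
Step 1: p0:(3,0)->(2,0) | p1:(0,0)->(1,0) | p2:(1,3)->(1,4)
Step 2: p0:(2,0)->(1,0) | p1:(1,0)->(1,1) | p2:(1,4)->(1,5)->EXIT
Step 3: p0:(1,0)->(1,1) | p1:(1,1)->(1,2) | p2:escaped
Step 4: p0:(1,1)->(1,2) | p1:(1,2)->(1,3) | p2:escaped
Step 5: p0:(1,2)->(1,3) | p1:(1,3)->(1,4) | p2:escaped
Step 6: p0:(1,3)->(1,4) | p1:(1,4)->(1,5)->EXIT | p2:escaped
Step 7: p0:(1,4)->(1,5)->EXIT | p1:escaped | p2:escaped
Exit steps: [7, 6, 2]
First to escape: p2 at step 2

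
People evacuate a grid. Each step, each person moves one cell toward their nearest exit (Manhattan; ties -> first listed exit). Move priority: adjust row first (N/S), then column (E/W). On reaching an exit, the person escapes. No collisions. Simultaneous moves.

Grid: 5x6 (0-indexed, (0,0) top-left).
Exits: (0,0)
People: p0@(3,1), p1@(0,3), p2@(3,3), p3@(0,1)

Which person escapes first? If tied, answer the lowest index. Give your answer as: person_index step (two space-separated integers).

Step 1: p0:(3,1)->(2,1) | p1:(0,3)->(0,2) | p2:(3,3)->(2,3) | p3:(0,1)->(0,0)->EXIT
Step 2: p0:(2,1)->(1,1) | p1:(0,2)->(0,1) | p2:(2,3)->(1,3) | p3:escaped
Step 3: p0:(1,1)->(0,1) | p1:(0,1)->(0,0)->EXIT | p2:(1,3)->(0,3) | p3:escaped
Step 4: p0:(0,1)->(0,0)->EXIT | p1:escaped | p2:(0,3)->(0,2) | p3:escaped
Step 5: p0:escaped | p1:escaped | p2:(0,2)->(0,1) | p3:escaped
Step 6: p0:escaped | p1:escaped | p2:(0,1)->(0,0)->EXIT | p3:escaped
Exit steps: [4, 3, 6, 1]
First to escape: p3 at step 1

Answer: 3 1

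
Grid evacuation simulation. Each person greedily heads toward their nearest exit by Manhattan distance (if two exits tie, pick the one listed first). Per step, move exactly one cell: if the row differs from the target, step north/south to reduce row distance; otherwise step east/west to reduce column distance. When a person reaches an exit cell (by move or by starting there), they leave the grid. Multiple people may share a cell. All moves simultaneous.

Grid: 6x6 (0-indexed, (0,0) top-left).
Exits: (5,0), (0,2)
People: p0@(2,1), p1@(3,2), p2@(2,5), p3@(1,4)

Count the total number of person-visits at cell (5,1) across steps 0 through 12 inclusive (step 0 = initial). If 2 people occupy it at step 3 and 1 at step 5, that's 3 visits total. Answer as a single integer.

Answer: 0

Derivation:
Step 0: p0@(2,1) p1@(3,2) p2@(2,5) p3@(1,4) -> at (5,1): 0 [-], cum=0
Step 1: p0@(1,1) p1@(2,2) p2@(1,5) p3@(0,4) -> at (5,1): 0 [-], cum=0
Step 2: p0@(0,1) p1@(1,2) p2@(0,5) p3@(0,3) -> at (5,1): 0 [-], cum=0
Step 3: p0@ESC p1@ESC p2@(0,4) p3@ESC -> at (5,1): 0 [-], cum=0
Step 4: p0@ESC p1@ESC p2@(0,3) p3@ESC -> at (5,1): 0 [-], cum=0
Step 5: p0@ESC p1@ESC p2@ESC p3@ESC -> at (5,1): 0 [-], cum=0
Total visits = 0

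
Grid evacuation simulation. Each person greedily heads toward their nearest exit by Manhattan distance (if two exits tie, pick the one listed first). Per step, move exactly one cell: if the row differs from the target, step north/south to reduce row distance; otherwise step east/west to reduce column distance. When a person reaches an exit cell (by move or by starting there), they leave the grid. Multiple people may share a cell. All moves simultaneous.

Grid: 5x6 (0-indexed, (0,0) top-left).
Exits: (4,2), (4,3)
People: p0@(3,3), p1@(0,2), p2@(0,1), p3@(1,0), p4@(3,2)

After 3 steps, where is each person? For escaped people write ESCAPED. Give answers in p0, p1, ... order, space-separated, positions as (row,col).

Step 1: p0:(3,3)->(4,3)->EXIT | p1:(0,2)->(1,2) | p2:(0,1)->(1,1) | p3:(1,0)->(2,0) | p4:(3,2)->(4,2)->EXIT
Step 2: p0:escaped | p1:(1,2)->(2,2) | p2:(1,1)->(2,1) | p3:(2,0)->(3,0) | p4:escaped
Step 3: p0:escaped | p1:(2,2)->(3,2) | p2:(2,1)->(3,1) | p3:(3,0)->(4,0) | p4:escaped

ESCAPED (3,2) (3,1) (4,0) ESCAPED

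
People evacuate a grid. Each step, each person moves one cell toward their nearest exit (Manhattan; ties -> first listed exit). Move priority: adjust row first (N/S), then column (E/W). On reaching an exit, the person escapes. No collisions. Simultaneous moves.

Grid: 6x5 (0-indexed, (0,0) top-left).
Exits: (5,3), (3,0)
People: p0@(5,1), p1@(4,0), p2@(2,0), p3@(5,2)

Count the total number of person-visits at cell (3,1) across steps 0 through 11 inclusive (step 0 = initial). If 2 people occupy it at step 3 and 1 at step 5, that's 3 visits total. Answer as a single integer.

Step 0: p0@(5,1) p1@(4,0) p2@(2,0) p3@(5,2) -> at (3,1): 0 [-], cum=0
Step 1: p0@(5,2) p1@ESC p2@ESC p3@ESC -> at (3,1): 0 [-], cum=0
Step 2: p0@ESC p1@ESC p2@ESC p3@ESC -> at (3,1): 0 [-], cum=0
Total visits = 0

Answer: 0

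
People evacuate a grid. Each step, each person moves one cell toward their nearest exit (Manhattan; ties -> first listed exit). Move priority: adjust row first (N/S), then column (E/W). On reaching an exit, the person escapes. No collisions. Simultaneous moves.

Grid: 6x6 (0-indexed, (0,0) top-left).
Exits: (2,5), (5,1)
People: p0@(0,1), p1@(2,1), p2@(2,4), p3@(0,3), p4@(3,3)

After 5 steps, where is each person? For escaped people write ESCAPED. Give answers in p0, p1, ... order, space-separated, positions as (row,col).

Step 1: p0:(0,1)->(1,1) | p1:(2,1)->(3,1) | p2:(2,4)->(2,5)->EXIT | p3:(0,3)->(1,3) | p4:(3,3)->(2,3)
Step 2: p0:(1,1)->(2,1) | p1:(3,1)->(4,1) | p2:escaped | p3:(1,3)->(2,3) | p4:(2,3)->(2,4)
Step 3: p0:(2,1)->(3,1) | p1:(4,1)->(5,1)->EXIT | p2:escaped | p3:(2,3)->(2,4) | p4:(2,4)->(2,5)->EXIT
Step 4: p0:(3,1)->(4,1) | p1:escaped | p2:escaped | p3:(2,4)->(2,5)->EXIT | p4:escaped
Step 5: p0:(4,1)->(5,1)->EXIT | p1:escaped | p2:escaped | p3:escaped | p4:escaped

ESCAPED ESCAPED ESCAPED ESCAPED ESCAPED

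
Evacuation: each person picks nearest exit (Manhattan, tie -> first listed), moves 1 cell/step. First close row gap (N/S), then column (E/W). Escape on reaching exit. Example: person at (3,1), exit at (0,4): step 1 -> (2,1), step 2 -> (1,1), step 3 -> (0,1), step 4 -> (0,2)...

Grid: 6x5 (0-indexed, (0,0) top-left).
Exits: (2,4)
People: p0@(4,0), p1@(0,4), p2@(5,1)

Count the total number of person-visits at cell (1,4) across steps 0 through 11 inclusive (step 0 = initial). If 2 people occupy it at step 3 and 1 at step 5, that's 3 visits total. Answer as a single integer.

Answer: 1

Derivation:
Step 0: p0@(4,0) p1@(0,4) p2@(5,1) -> at (1,4): 0 [-], cum=0
Step 1: p0@(3,0) p1@(1,4) p2@(4,1) -> at (1,4): 1 [p1], cum=1
Step 2: p0@(2,0) p1@ESC p2@(3,1) -> at (1,4): 0 [-], cum=1
Step 3: p0@(2,1) p1@ESC p2@(2,1) -> at (1,4): 0 [-], cum=1
Step 4: p0@(2,2) p1@ESC p2@(2,2) -> at (1,4): 0 [-], cum=1
Step 5: p0@(2,3) p1@ESC p2@(2,3) -> at (1,4): 0 [-], cum=1
Step 6: p0@ESC p1@ESC p2@ESC -> at (1,4): 0 [-], cum=1
Total visits = 1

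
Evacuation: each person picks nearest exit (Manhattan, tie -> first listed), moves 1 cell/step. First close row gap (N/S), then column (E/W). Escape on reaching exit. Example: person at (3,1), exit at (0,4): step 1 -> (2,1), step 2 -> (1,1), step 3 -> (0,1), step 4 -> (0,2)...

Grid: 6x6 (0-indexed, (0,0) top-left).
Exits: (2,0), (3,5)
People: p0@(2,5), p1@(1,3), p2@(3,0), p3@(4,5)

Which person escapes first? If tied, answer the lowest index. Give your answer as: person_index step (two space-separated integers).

Answer: 0 1

Derivation:
Step 1: p0:(2,5)->(3,5)->EXIT | p1:(1,3)->(2,3) | p2:(3,0)->(2,0)->EXIT | p3:(4,5)->(3,5)->EXIT
Step 2: p0:escaped | p1:(2,3)->(2,2) | p2:escaped | p3:escaped
Step 3: p0:escaped | p1:(2,2)->(2,1) | p2:escaped | p3:escaped
Step 4: p0:escaped | p1:(2,1)->(2,0)->EXIT | p2:escaped | p3:escaped
Exit steps: [1, 4, 1, 1]
First to escape: p0 at step 1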